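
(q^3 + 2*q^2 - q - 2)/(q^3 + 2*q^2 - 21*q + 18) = (q^2 + 3*q + 2)/(q^2 + 3*q - 18)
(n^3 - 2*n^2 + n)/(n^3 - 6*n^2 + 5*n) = (n - 1)/(n - 5)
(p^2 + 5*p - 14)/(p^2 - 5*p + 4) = (p^2 + 5*p - 14)/(p^2 - 5*p + 4)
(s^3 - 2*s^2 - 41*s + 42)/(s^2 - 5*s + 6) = (s^3 - 2*s^2 - 41*s + 42)/(s^2 - 5*s + 6)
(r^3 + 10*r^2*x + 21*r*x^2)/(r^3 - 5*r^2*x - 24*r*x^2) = (-r - 7*x)/(-r + 8*x)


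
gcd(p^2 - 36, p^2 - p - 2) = 1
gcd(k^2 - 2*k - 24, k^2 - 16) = k + 4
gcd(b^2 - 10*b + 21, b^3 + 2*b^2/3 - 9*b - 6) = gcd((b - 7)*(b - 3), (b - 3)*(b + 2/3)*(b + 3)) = b - 3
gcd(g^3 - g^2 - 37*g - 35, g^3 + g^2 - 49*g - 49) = g^2 - 6*g - 7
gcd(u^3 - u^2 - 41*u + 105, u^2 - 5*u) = u - 5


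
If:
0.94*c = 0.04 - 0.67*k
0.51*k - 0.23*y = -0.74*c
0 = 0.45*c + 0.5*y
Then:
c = -0.13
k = 0.24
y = 0.12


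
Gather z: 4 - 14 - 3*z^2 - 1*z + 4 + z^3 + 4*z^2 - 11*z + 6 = z^3 + z^2 - 12*z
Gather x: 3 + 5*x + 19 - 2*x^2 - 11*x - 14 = -2*x^2 - 6*x + 8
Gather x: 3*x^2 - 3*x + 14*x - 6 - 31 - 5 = 3*x^2 + 11*x - 42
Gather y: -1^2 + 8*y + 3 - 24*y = 2 - 16*y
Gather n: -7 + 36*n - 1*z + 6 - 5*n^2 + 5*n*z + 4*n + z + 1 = -5*n^2 + n*(5*z + 40)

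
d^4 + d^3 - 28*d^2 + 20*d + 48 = (d - 4)*(d - 2)*(d + 1)*(d + 6)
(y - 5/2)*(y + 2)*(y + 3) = y^3 + 5*y^2/2 - 13*y/2 - 15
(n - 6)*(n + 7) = n^2 + n - 42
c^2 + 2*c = c*(c + 2)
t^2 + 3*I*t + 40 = (t - 5*I)*(t + 8*I)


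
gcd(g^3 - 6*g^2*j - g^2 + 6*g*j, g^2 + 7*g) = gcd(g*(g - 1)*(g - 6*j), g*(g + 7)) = g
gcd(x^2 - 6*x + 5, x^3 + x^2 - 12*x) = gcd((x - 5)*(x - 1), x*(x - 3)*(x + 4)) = 1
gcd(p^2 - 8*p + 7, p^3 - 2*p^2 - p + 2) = p - 1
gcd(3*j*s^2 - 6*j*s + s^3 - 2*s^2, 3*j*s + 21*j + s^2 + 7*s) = 3*j + s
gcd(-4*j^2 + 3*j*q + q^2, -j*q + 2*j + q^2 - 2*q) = -j + q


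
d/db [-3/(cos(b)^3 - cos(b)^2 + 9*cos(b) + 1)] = 3*(-3*cos(b)^2 + 2*cos(b) - 9)*sin(b)/(cos(b)^3 - cos(b)^2 + 9*cos(b) + 1)^2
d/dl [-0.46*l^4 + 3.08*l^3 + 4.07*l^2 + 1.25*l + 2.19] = -1.84*l^3 + 9.24*l^2 + 8.14*l + 1.25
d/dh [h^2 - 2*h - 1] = 2*h - 2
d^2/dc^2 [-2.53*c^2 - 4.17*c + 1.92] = -5.06000000000000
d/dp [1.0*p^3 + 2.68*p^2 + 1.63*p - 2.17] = 3.0*p^2 + 5.36*p + 1.63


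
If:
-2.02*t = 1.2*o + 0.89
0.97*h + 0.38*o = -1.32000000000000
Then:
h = 0.659450171821306*t - 1.07027491408935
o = -1.68333333333333*t - 0.741666666666667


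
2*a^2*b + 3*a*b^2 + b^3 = b*(a + b)*(2*a + b)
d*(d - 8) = d^2 - 8*d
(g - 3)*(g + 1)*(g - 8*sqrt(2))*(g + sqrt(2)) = g^4 - 7*sqrt(2)*g^3 - 2*g^3 - 19*g^2 + 14*sqrt(2)*g^2 + 21*sqrt(2)*g + 32*g + 48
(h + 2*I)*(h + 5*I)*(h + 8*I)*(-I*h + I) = -I*h^4 + 15*h^3 + I*h^3 - 15*h^2 + 66*I*h^2 - 80*h - 66*I*h + 80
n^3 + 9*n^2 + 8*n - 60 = (n - 2)*(n + 5)*(n + 6)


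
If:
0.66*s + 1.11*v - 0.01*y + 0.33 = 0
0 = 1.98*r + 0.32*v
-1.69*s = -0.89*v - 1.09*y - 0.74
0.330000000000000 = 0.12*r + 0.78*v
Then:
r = -0.07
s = -1.28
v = 0.43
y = -3.01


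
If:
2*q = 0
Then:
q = 0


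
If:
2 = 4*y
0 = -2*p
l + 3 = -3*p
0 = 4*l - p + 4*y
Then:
No Solution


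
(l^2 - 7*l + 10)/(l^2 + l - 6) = (l - 5)/(l + 3)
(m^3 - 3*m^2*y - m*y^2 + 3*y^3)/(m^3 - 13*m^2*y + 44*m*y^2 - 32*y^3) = (m^2 - 2*m*y - 3*y^2)/(m^2 - 12*m*y + 32*y^2)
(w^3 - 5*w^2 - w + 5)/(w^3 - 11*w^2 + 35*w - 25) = (w + 1)/(w - 5)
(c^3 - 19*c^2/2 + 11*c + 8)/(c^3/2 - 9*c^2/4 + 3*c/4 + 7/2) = 2*(2*c^2 - 15*c - 8)/(2*c^2 - 5*c - 7)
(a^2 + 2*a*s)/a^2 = (a + 2*s)/a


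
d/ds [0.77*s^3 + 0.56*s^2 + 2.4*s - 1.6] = 2.31*s^2 + 1.12*s + 2.4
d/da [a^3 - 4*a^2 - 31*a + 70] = 3*a^2 - 8*a - 31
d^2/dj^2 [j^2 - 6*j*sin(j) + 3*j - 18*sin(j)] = 6*j*sin(j) + 18*sin(j) - 12*cos(j) + 2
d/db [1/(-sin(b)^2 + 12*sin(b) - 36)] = 2*cos(b)/(sin(b) - 6)^3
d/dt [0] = 0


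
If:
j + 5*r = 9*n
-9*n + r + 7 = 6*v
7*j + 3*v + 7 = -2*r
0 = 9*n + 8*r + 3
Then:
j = -21/13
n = -121/507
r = -18/169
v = 764/507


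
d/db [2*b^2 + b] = 4*b + 1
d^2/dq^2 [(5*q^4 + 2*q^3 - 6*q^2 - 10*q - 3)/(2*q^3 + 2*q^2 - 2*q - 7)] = 4*(4*q^6 + 27*q^5 - 123*q^4 - 96*q^3 + 231*q^2 - 108*q - 104)/(8*q^9 + 24*q^8 - 124*q^6 - 168*q^5 + 108*q^4 + 454*q^3 + 210*q^2 - 294*q - 343)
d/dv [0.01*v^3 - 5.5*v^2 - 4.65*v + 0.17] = 0.03*v^2 - 11.0*v - 4.65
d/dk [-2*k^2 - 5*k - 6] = -4*k - 5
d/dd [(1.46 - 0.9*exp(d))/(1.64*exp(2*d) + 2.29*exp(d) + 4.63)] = (1.476*exp(2*d) - 4.7888*exp(d) - 7.5104)*exp(d)/(2.6896*exp(4*d) + 7.5112*exp(3*d) + 20.4305*exp(2*d) + 21.2054*exp(d) + 21.4369)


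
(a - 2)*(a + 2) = a^2 - 4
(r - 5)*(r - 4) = r^2 - 9*r + 20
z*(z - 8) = z^2 - 8*z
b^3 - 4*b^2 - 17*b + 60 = (b - 5)*(b - 3)*(b + 4)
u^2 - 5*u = u*(u - 5)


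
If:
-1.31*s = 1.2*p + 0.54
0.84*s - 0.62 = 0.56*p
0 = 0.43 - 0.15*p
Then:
No Solution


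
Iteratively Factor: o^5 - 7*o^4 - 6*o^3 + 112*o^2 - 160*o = (o + 4)*(o^4 - 11*o^3 + 38*o^2 - 40*o) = o*(o + 4)*(o^3 - 11*o^2 + 38*o - 40) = o*(o - 5)*(o + 4)*(o^2 - 6*o + 8) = o*(o - 5)*(o - 4)*(o + 4)*(o - 2)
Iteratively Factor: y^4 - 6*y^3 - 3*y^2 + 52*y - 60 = (y - 2)*(y^3 - 4*y^2 - 11*y + 30) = (y - 5)*(y - 2)*(y^2 + y - 6) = (y - 5)*(y - 2)^2*(y + 3)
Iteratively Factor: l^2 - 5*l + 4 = (l - 1)*(l - 4)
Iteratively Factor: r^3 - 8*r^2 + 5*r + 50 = (r - 5)*(r^2 - 3*r - 10) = (r - 5)^2*(r + 2)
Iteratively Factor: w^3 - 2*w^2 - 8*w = (w)*(w^2 - 2*w - 8) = w*(w + 2)*(w - 4)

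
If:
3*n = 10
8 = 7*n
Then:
No Solution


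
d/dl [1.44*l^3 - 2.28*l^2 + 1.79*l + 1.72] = 4.32*l^2 - 4.56*l + 1.79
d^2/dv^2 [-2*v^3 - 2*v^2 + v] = -12*v - 4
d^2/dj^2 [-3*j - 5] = 0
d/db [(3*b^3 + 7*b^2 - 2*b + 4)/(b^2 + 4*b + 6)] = (3*b^4 + 24*b^3 + 84*b^2 + 76*b - 28)/(b^4 + 8*b^3 + 28*b^2 + 48*b + 36)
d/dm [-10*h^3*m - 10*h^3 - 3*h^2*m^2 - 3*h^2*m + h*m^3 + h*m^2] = h*(-10*h^2 - 6*h*m - 3*h + 3*m^2 + 2*m)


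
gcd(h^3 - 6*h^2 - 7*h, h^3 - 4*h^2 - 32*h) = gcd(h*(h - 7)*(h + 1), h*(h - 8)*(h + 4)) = h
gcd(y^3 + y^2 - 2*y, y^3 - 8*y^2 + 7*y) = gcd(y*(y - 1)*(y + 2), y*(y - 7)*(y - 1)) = y^2 - y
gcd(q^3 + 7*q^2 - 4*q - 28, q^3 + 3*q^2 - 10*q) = q - 2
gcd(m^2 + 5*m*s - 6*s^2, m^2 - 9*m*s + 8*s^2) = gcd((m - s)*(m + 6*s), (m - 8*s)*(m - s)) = -m + s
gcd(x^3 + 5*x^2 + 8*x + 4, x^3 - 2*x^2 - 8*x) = x + 2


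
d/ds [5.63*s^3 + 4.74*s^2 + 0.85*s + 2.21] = 16.89*s^2 + 9.48*s + 0.85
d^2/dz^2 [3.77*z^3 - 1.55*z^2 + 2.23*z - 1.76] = 22.62*z - 3.1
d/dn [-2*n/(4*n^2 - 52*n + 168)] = (n^2 - 42)/(2*(n^4 - 26*n^3 + 253*n^2 - 1092*n + 1764))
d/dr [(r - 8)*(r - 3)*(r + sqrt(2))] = 3*r^2 - 22*r + 2*sqrt(2)*r - 11*sqrt(2) + 24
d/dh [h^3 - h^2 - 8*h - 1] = 3*h^2 - 2*h - 8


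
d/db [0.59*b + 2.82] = 0.590000000000000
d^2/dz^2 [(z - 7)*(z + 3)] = 2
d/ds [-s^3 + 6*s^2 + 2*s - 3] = -3*s^2 + 12*s + 2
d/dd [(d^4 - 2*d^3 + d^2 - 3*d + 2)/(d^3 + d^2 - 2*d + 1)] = (d^6 + 2*d^5 - 9*d^4 + 18*d^3 - 11*d^2 - 2*d + 1)/(d^6 + 2*d^5 - 3*d^4 - 2*d^3 + 6*d^2 - 4*d + 1)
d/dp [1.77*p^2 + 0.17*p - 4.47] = 3.54*p + 0.17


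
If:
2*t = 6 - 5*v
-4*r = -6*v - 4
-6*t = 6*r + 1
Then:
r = 29/4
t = -89/12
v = 25/6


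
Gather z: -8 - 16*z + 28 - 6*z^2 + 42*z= -6*z^2 + 26*z + 20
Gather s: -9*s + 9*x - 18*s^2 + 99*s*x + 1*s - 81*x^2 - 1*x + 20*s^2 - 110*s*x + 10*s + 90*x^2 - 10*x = 2*s^2 + s*(2 - 11*x) + 9*x^2 - 2*x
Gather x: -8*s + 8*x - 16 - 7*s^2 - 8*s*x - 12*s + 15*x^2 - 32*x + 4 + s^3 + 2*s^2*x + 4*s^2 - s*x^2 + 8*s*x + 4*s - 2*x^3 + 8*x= s^3 - 3*s^2 - 16*s - 2*x^3 + x^2*(15 - s) + x*(2*s^2 - 16) - 12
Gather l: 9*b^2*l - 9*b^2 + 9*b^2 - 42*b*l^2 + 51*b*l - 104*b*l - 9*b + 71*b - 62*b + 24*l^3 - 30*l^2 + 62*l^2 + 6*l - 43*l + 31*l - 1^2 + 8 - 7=24*l^3 + l^2*(32 - 42*b) + l*(9*b^2 - 53*b - 6)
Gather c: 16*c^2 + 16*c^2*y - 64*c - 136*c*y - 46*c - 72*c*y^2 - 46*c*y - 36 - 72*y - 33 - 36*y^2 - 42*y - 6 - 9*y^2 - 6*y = c^2*(16*y + 16) + c*(-72*y^2 - 182*y - 110) - 45*y^2 - 120*y - 75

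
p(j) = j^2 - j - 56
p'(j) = 2*j - 1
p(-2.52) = -47.13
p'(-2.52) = -6.04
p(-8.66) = 27.66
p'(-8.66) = -18.32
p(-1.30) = -53.01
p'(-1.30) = -3.60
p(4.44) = -40.73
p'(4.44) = 7.88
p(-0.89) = -54.32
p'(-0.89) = -2.78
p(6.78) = -16.81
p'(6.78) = 12.56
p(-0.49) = -55.27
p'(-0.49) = -1.98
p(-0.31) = -55.59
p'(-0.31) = -1.62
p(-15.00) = 184.00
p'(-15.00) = -31.00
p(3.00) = -50.00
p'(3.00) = 5.00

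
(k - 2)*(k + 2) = k^2 - 4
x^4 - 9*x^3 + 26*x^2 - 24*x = x*(x - 4)*(x - 3)*(x - 2)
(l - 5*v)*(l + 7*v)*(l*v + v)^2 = l^4*v^2 + 2*l^3*v^3 + 2*l^3*v^2 - 35*l^2*v^4 + 4*l^2*v^3 + l^2*v^2 - 70*l*v^4 + 2*l*v^3 - 35*v^4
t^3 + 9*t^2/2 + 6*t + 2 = (t + 1/2)*(t + 2)^2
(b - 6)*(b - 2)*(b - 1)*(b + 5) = b^4 - 4*b^3 - 25*b^2 + 88*b - 60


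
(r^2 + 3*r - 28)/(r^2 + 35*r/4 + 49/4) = 4*(r - 4)/(4*r + 7)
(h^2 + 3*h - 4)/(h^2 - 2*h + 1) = (h + 4)/(h - 1)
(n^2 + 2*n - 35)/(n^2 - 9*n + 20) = (n + 7)/(n - 4)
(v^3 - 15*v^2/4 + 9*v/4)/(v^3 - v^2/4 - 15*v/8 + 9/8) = 2*v*(v - 3)/(2*v^2 + v - 3)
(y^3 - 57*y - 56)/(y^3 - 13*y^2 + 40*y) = (y^2 + 8*y + 7)/(y*(y - 5))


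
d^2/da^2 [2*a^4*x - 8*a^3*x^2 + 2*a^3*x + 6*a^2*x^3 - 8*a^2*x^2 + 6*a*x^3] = 4*x*(6*a^2 - 12*a*x + 3*a + 3*x^2 - 4*x)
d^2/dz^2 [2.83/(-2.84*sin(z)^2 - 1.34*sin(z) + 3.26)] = (91.302592*sin(z)^4 + 32.309544*sin(z)^3 - 27.067252*sin(z)^2 - 52.256516*sin(z) - 62.56564)/(2.84*sin(z)^2 + 1.34*sin(z) - 3.26)^3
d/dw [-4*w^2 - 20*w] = -8*w - 20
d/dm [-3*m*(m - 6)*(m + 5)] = -9*m^2 + 6*m + 90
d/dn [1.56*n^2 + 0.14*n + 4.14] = 3.12*n + 0.14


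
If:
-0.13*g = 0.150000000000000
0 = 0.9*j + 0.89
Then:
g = -1.15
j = -0.99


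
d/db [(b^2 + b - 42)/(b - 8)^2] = (76 - 17*b)/(b^3 - 24*b^2 + 192*b - 512)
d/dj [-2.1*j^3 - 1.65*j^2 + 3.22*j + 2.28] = -6.3*j^2 - 3.3*j + 3.22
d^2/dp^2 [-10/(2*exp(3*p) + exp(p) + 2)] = 10*(-2*(6*exp(2*p) + 1)^2*exp(p) + (18*exp(2*p) + 1)*(2*exp(3*p) + exp(p) + 2))*exp(p)/(2*exp(3*p) + exp(p) + 2)^3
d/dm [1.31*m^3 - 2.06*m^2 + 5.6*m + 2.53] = 3.93*m^2 - 4.12*m + 5.6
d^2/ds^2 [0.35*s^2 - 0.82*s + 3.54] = 0.700000000000000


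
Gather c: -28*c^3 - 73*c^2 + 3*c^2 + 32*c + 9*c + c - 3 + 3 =-28*c^3 - 70*c^2 + 42*c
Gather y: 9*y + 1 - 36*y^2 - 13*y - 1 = -36*y^2 - 4*y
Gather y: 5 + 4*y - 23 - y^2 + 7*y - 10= -y^2 + 11*y - 28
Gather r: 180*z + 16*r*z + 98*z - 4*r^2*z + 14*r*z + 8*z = -4*r^2*z + 30*r*z + 286*z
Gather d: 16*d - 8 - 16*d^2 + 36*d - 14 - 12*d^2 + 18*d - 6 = -28*d^2 + 70*d - 28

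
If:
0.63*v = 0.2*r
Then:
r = 3.15*v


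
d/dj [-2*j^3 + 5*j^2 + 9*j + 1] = -6*j^2 + 10*j + 9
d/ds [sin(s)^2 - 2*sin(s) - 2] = 2*(sin(s) - 1)*cos(s)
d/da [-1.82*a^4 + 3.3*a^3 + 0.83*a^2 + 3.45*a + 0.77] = -7.28*a^3 + 9.9*a^2 + 1.66*a + 3.45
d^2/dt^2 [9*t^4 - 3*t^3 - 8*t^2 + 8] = 108*t^2 - 18*t - 16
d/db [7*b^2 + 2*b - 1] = 14*b + 2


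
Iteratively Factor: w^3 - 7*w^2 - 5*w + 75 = (w - 5)*(w^2 - 2*w - 15) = (w - 5)^2*(w + 3)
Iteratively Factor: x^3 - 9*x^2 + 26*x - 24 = (x - 3)*(x^2 - 6*x + 8) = (x - 4)*(x - 3)*(x - 2)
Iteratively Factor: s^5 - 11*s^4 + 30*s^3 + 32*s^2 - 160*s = (s + 2)*(s^4 - 13*s^3 + 56*s^2 - 80*s) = s*(s + 2)*(s^3 - 13*s^2 + 56*s - 80) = s*(s - 5)*(s + 2)*(s^2 - 8*s + 16) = s*(s - 5)*(s - 4)*(s + 2)*(s - 4)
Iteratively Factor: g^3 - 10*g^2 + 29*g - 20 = (g - 4)*(g^2 - 6*g + 5) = (g - 4)*(g - 1)*(g - 5)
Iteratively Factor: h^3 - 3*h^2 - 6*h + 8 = (h - 1)*(h^2 - 2*h - 8) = (h - 4)*(h - 1)*(h + 2)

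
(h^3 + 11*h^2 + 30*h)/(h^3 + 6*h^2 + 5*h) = (h + 6)/(h + 1)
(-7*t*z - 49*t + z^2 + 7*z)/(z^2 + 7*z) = (-7*t + z)/z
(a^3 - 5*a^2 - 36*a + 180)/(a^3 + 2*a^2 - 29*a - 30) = (a - 6)/(a + 1)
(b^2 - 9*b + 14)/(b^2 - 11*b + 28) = (b - 2)/(b - 4)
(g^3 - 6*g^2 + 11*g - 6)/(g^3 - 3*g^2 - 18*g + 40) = (g^2 - 4*g + 3)/(g^2 - g - 20)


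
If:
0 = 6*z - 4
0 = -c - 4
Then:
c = -4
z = 2/3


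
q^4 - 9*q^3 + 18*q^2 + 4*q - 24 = (q - 6)*(q - 2)^2*(q + 1)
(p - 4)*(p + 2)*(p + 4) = p^3 + 2*p^2 - 16*p - 32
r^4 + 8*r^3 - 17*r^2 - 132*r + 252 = (r - 3)*(r - 2)*(r + 6)*(r + 7)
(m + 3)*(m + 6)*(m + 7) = m^3 + 16*m^2 + 81*m + 126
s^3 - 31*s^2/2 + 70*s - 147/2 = (s - 7)^2*(s - 3/2)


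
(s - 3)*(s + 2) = s^2 - s - 6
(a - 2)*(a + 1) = a^2 - a - 2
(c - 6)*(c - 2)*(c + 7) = c^3 - c^2 - 44*c + 84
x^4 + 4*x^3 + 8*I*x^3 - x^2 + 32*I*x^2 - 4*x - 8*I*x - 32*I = (x + 4)*(x + 8*I)*(-I*x + I)*(I*x + I)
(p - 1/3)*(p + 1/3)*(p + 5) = p^3 + 5*p^2 - p/9 - 5/9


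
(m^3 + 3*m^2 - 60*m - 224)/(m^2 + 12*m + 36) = (m^3 + 3*m^2 - 60*m - 224)/(m^2 + 12*m + 36)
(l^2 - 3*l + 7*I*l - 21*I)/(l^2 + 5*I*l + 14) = (l - 3)/(l - 2*I)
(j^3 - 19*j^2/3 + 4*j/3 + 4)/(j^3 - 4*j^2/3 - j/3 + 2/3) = (j - 6)/(j - 1)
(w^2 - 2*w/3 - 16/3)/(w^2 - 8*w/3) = (w + 2)/w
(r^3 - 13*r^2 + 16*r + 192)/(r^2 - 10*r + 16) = (r^2 - 5*r - 24)/(r - 2)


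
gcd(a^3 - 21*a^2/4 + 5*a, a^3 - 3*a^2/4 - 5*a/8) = a^2 - 5*a/4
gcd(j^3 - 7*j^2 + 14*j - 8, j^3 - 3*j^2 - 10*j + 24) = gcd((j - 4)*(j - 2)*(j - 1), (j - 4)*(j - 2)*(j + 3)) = j^2 - 6*j + 8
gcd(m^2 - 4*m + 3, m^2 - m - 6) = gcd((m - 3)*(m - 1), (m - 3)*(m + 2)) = m - 3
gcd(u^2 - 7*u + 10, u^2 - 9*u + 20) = u - 5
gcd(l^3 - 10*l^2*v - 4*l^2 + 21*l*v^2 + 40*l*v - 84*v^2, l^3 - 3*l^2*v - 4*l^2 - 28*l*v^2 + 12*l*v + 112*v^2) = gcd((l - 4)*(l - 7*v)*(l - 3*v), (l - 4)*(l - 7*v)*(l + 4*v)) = -l^2 + 7*l*v + 4*l - 28*v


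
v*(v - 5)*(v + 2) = v^3 - 3*v^2 - 10*v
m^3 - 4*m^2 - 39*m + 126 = (m - 7)*(m - 3)*(m + 6)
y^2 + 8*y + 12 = (y + 2)*(y + 6)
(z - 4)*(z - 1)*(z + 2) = z^3 - 3*z^2 - 6*z + 8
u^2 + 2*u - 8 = (u - 2)*(u + 4)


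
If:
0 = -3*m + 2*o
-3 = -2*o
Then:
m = 1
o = 3/2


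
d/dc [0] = 0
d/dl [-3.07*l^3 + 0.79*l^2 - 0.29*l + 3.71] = -9.21*l^2 + 1.58*l - 0.29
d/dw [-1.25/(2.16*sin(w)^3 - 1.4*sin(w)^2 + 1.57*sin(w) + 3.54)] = (8.1*sin(w)^2 - 3.5*sin(w) + 1.9625)*cos(w)/(2.16*sin(w)^3 - 1.4*sin(w)^2 + 1.57*sin(w) + 3.54)^2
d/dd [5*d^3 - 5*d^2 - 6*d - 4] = 15*d^2 - 10*d - 6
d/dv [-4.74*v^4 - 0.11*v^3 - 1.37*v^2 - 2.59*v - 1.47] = -18.96*v^3 - 0.33*v^2 - 2.74*v - 2.59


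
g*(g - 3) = g^2 - 3*g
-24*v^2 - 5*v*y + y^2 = (-8*v + y)*(3*v + y)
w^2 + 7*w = w*(w + 7)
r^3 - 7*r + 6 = (r - 2)*(r - 1)*(r + 3)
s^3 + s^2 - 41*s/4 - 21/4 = (s - 3)*(s + 1/2)*(s + 7/2)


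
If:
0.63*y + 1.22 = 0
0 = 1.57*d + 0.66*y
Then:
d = 0.81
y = -1.94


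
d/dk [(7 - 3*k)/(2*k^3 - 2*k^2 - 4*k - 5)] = (12*k^3 - 48*k^2 + 28*k + 43)/(4*k^6 - 8*k^5 - 12*k^4 - 4*k^3 + 36*k^2 + 40*k + 25)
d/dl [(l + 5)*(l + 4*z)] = 2*l + 4*z + 5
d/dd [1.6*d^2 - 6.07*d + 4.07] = 3.2*d - 6.07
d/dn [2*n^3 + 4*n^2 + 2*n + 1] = 6*n^2 + 8*n + 2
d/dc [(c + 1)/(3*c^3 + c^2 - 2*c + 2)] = (3*c^3 + c^2 - 2*c - (c + 1)*(9*c^2 + 2*c - 2) + 2)/(3*c^3 + c^2 - 2*c + 2)^2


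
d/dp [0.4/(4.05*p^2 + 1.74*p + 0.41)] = (-3.24*p - 0.696)/(4.05*p^2 + 1.74*p + 0.41)^2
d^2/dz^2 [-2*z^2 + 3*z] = -4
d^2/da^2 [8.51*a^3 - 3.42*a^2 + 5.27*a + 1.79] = 51.06*a - 6.84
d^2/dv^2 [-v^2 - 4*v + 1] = -2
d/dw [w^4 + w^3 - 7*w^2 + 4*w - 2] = 4*w^3 + 3*w^2 - 14*w + 4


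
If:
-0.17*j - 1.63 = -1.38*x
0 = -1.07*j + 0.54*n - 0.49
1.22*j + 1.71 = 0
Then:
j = -1.40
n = -1.87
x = 1.01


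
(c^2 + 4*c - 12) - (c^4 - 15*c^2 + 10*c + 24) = -c^4 + 16*c^2 - 6*c - 36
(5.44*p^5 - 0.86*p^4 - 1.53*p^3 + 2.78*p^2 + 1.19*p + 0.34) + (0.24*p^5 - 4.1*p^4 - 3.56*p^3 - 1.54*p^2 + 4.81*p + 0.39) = 5.68*p^5 - 4.96*p^4 - 5.09*p^3 + 1.24*p^2 + 6.0*p + 0.73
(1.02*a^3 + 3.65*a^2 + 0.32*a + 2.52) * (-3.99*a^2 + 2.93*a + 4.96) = -4.0698*a^5 - 11.5749*a^4 + 14.4769*a^3 + 8.9868*a^2 + 8.9708*a + 12.4992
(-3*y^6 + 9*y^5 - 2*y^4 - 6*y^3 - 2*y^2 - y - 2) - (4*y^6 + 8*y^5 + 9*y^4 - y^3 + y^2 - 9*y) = -7*y^6 + y^5 - 11*y^4 - 5*y^3 - 3*y^2 + 8*y - 2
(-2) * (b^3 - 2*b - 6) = -2*b^3 + 4*b + 12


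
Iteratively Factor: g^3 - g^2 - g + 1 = (g - 1)*(g^2 - 1) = (g - 1)*(g + 1)*(g - 1)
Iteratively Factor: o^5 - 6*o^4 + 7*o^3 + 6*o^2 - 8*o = (o + 1)*(o^4 - 7*o^3 + 14*o^2 - 8*o) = (o - 2)*(o + 1)*(o^3 - 5*o^2 + 4*o) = o*(o - 2)*(o + 1)*(o^2 - 5*o + 4) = o*(o - 4)*(o - 2)*(o + 1)*(o - 1)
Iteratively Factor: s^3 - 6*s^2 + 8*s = (s - 4)*(s^2 - 2*s) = (s - 4)*(s - 2)*(s)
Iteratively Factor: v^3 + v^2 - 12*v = (v)*(v^2 + v - 12) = v*(v - 3)*(v + 4)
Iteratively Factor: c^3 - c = (c)*(c^2 - 1) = c*(c - 1)*(c + 1)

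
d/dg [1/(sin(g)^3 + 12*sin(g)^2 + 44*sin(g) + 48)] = (-24*sin(g) + 3*cos(g)^2 - 47)*cos(g)/(sin(g)^3 + 12*sin(g)^2 + 44*sin(g) + 48)^2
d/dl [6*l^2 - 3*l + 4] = 12*l - 3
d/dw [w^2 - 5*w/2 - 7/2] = 2*w - 5/2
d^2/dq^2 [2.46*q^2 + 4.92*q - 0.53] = 4.92000000000000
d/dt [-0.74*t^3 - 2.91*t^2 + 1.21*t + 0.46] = -2.22*t^2 - 5.82*t + 1.21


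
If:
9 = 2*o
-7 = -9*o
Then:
No Solution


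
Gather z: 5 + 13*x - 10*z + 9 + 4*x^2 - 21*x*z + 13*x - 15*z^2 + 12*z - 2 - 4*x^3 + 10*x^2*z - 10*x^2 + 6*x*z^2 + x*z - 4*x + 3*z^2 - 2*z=-4*x^3 - 6*x^2 + 22*x + z^2*(6*x - 12) + z*(10*x^2 - 20*x) + 12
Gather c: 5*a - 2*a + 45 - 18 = 3*a + 27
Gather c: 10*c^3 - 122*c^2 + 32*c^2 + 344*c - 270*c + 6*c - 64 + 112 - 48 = 10*c^3 - 90*c^2 + 80*c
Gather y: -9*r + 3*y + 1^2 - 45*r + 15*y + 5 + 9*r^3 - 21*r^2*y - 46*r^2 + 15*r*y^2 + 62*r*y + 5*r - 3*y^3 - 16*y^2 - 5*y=9*r^3 - 46*r^2 - 49*r - 3*y^3 + y^2*(15*r - 16) + y*(-21*r^2 + 62*r + 13) + 6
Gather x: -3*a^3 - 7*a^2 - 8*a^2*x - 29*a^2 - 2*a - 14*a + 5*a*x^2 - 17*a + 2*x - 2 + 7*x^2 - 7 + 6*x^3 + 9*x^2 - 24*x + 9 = -3*a^3 - 36*a^2 - 33*a + 6*x^3 + x^2*(5*a + 16) + x*(-8*a^2 - 22)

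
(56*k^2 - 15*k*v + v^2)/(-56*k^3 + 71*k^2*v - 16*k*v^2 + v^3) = 1/(-k + v)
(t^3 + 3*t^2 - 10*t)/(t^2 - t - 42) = t*(-t^2 - 3*t + 10)/(-t^2 + t + 42)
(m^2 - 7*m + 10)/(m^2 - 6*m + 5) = (m - 2)/(m - 1)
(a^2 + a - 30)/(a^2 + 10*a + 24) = (a - 5)/(a + 4)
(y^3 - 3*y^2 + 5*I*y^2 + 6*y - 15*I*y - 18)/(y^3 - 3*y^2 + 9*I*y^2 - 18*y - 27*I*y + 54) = (y - I)/(y + 3*I)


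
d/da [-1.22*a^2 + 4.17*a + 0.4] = 4.17 - 2.44*a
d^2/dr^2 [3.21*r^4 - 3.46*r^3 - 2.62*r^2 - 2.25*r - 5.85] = 38.52*r^2 - 20.76*r - 5.24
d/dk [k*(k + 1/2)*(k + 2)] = 3*k^2 + 5*k + 1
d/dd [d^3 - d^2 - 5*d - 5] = 3*d^2 - 2*d - 5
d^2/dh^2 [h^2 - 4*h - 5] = 2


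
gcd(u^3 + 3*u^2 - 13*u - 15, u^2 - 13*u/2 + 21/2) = u - 3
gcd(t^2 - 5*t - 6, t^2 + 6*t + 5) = t + 1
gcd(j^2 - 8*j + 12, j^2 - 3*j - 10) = 1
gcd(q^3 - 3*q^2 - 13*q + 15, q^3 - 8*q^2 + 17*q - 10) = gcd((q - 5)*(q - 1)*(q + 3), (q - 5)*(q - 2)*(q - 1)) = q^2 - 6*q + 5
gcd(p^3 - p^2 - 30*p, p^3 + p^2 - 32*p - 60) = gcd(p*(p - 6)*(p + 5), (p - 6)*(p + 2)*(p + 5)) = p^2 - p - 30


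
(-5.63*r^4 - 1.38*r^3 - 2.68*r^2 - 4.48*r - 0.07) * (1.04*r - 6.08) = -5.8552*r^5 + 32.7952*r^4 + 5.6032*r^3 + 11.6352*r^2 + 27.1656*r + 0.4256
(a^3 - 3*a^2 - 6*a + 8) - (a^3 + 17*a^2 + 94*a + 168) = -20*a^2 - 100*a - 160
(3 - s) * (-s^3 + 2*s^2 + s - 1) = s^4 - 5*s^3 + 5*s^2 + 4*s - 3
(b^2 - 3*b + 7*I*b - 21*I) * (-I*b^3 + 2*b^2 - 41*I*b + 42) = -I*b^5 + 9*b^4 + 3*I*b^4 - 27*b^3 - 27*I*b^3 + 329*b^2 + 81*I*b^2 - 987*b + 294*I*b - 882*I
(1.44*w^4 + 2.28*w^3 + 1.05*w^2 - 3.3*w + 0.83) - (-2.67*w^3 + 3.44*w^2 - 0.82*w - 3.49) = 1.44*w^4 + 4.95*w^3 - 2.39*w^2 - 2.48*w + 4.32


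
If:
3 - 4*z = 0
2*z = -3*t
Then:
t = -1/2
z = 3/4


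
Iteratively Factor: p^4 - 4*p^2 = (p - 2)*(p^3 + 2*p^2) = p*(p - 2)*(p^2 + 2*p) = p*(p - 2)*(p + 2)*(p)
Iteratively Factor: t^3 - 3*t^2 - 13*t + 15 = (t - 5)*(t^2 + 2*t - 3) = (t - 5)*(t + 3)*(t - 1)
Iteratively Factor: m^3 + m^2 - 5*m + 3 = (m + 3)*(m^2 - 2*m + 1) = (m - 1)*(m + 3)*(m - 1)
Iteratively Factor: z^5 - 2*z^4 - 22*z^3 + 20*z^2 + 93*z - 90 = (z - 1)*(z^4 - z^3 - 23*z^2 - 3*z + 90) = (z - 1)*(z + 3)*(z^3 - 4*z^2 - 11*z + 30) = (z - 1)*(z + 3)^2*(z^2 - 7*z + 10) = (z - 5)*(z - 1)*(z + 3)^2*(z - 2)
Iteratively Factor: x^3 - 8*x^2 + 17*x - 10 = (x - 1)*(x^2 - 7*x + 10) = (x - 5)*(x - 1)*(x - 2)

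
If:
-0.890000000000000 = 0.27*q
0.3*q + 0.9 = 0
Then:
No Solution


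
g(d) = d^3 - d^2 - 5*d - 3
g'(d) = 3*d^2 - 2*d - 5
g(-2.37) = -10.08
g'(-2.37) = 16.59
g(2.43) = -6.71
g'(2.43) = 7.85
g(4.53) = 46.79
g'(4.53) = 47.50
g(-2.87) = -20.53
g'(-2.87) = 25.45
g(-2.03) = -5.34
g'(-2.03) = 11.42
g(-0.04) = -2.80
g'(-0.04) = -4.92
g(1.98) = -9.06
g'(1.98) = 2.80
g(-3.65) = -46.70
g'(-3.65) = 42.27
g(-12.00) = -1815.00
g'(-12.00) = 451.00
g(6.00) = 147.00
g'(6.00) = 91.00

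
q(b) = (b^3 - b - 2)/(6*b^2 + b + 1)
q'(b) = (-12*b - 1)*(b^3 - b - 2)/(6*b^2 + b + 1)^2 + (3*b^2 - 1)/(6*b^2 + b + 1) = ((12*b + 1)*(-b^3 + b + 2) + (3*b^2 - 1)*(6*b^2 + b + 1))/(6*b^2 + b + 1)^2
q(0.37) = -1.06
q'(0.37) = 2.36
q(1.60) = 0.03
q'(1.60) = 0.34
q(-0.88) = -0.38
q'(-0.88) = -0.48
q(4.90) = 0.74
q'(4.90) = 0.18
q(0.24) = -1.40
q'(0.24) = 2.91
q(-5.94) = -0.99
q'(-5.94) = 0.17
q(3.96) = 0.57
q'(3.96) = 0.19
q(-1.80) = -0.32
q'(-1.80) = 0.11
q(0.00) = -2.00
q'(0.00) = 1.00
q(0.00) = -2.00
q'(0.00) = 1.00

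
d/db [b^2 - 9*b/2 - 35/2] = 2*b - 9/2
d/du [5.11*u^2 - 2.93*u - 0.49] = 10.22*u - 2.93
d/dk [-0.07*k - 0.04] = -0.0700000000000000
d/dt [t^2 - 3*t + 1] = 2*t - 3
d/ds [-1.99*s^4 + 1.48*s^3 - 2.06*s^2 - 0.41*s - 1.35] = -7.96*s^3 + 4.44*s^2 - 4.12*s - 0.41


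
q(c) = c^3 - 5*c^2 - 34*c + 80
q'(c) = 3*c^2 - 10*c - 34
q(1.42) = 24.50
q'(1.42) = -42.15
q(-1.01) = 108.21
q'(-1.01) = -20.84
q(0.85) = 48.10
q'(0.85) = -40.33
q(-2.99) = 110.23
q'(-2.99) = 22.72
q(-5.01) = -0.91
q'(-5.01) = 91.40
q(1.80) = 8.43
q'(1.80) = -42.28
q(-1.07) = 109.43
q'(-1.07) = -19.87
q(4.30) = -79.14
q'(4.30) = -21.53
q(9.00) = 98.00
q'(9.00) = 119.00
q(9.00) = 98.00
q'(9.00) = 119.00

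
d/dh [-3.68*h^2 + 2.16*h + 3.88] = 2.16 - 7.36*h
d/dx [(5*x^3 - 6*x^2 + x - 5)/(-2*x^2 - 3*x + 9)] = (-10*x^4 - 30*x^3 + 155*x^2 - 128*x - 6)/(4*x^4 + 12*x^3 - 27*x^2 - 54*x + 81)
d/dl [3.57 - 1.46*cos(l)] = 1.46*sin(l)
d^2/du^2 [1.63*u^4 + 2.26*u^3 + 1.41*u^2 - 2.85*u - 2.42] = 19.56*u^2 + 13.56*u + 2.82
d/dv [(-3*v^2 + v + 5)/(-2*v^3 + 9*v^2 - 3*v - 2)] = (-6*v^4 + 4*v^3 + 30*v^2 - 78*v + 13)/(4*v^6 - 36*v^5 + 93*v^4 - 46*v^3 - 27*v^2 + 12*v + 4)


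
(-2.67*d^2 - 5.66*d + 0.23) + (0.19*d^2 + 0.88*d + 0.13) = -2.48*d^2 - 4.78*d + 0.36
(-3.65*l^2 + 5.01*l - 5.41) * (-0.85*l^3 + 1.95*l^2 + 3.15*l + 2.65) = 3.1025*l^5 - 11.376*l^4 + 2.8705*l^3 - 4.4405*l^2 - 3.765*l - 14.3365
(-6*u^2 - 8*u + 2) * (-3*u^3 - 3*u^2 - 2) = 18*u^5 + 42*u^4 + 18*u^3 + 6*u^2 + 16*u - 4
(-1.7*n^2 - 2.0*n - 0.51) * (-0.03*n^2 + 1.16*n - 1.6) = 0.051*n^4 - 1.912*n^3 + 0.4153*n^2 + 2.6084*n + 0.816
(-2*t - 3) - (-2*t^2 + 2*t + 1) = 2*t^2 - 4*t - 4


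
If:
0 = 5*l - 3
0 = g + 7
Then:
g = -7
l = 3/5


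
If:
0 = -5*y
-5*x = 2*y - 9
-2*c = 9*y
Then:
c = 0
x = 9/5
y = 0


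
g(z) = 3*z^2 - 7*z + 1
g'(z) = 6*z - 7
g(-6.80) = 187.32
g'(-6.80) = -47.80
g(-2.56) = 38.58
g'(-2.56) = -22.36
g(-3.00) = 49.00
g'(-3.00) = -25.00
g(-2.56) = 38.58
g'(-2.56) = -22.36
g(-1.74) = 22.26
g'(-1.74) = -17.44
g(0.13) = 0.14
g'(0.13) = -6.22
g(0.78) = -2.63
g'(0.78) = -2.32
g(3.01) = 7.11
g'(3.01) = 11.06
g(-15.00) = 781.00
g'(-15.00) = -97.00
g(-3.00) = 49.00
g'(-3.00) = -25.00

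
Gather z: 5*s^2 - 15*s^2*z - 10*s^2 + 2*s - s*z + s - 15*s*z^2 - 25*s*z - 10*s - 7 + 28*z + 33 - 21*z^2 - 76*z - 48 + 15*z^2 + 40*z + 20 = -5*s^2 - 7*s + z^2*(-15*s - 6) + z*(-15*s^2 - 26*s - 8) - 2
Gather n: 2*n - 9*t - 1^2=2*n - 9*t - 1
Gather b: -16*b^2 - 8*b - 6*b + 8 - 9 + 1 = -16*b^2 - 14*b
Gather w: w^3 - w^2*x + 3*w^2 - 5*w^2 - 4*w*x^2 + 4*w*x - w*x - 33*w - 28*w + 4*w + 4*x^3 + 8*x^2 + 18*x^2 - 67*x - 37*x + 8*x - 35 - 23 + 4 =w^3 + w^2*(-x - 2) + w*(-4*x^2 + 3*x - 57) + 4*x^3 + 26*x^2 - 96*x - 54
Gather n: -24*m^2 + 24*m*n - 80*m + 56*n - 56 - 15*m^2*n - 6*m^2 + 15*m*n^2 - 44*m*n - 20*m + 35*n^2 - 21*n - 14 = -30*m^2 - 100*m + n^2*(15*m + 35) + n*(-15*m^2 - 20*m + 35) - 70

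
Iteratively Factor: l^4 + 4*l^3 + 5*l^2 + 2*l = (l + 2)*(l^3 + 2*l^2 + l) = l*(l + 2)*(l^2 + 2*l + 1) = l*(l + 1)*(l + 2)*(l + 1)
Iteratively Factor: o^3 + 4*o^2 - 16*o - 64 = (o - 4)*(o^2 + 8*o + 16) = (o - 4)*(o + 4)*(o + 4)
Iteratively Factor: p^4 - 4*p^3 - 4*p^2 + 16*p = (p)*(p^3 - 4*p^2 - 4*p + 16) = p*(p - 2)*(p^2 - 2*p - 8) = p*(p - 2)*(p + 2)*(p - 4)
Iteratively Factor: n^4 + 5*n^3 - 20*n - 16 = (n + 4)*(n^3 + n^2 - 4*n - 4) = (n + 2)*(n + 4)*(n^2 - n - 2) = (n - 2)*(n + 2)*(n + 4)*(n + 1)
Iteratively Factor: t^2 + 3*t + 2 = (t + 2)*(t + 1)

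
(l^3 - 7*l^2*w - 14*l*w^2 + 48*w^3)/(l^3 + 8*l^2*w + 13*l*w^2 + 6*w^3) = (l^3 - 7*l^2*w - 14*l*w^2 + 48*w^3)/(l^3 + 8*l^2*w + 13*l*w^2 + 6*w^3)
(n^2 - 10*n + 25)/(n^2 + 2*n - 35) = (n - 5)/(n + 7)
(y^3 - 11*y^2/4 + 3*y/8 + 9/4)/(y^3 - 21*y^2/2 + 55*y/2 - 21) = (y + 3/4)/(y - 7)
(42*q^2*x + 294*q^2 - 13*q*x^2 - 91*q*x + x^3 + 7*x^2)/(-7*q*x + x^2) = -6*q - 42*q/x + x + 7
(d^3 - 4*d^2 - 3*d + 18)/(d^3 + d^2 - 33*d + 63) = (d + 2)/(d + 7)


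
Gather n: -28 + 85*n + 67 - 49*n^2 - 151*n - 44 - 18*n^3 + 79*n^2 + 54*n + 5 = -18*n^3 + 30*n^2 - 12*n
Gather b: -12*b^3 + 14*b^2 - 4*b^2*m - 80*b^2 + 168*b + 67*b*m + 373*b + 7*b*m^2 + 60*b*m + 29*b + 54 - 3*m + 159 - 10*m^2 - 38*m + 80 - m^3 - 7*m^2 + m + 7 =-12*b^3 + b^2*(-4*m - 66) + b*(7*m^2 + 127*m + 570) - m^3 - 17*m^2 - 40*m + 300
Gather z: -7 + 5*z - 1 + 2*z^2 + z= 2*z^2 + 6*z - 8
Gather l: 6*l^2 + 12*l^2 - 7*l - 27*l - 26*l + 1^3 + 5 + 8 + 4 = 18*l^2 - 60*l + 18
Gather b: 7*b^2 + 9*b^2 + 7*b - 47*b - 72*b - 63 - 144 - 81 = 16*b^2 - 112*b - 288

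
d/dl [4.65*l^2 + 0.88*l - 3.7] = 9.3*l + 0.88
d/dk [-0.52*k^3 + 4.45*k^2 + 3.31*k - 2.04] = -1.56*k^2 + 8.9*k + 3.31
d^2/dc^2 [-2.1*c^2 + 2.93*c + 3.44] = -4.20000000000000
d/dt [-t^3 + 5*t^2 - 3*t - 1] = -3*t^2 + 10*t - 3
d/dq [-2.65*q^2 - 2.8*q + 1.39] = -5.3*q - 2.8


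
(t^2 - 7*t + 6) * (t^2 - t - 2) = t^4 - 8*t^3 + 11*t^2 + 8*t - 12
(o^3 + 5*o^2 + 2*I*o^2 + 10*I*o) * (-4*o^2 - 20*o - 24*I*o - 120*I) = -4*o^5 - 40*o^4 - 32*I*o^4 - 52*o^3 - 320*I*o^3 + 480*o^2 - 800*I*o^2 + 1200*o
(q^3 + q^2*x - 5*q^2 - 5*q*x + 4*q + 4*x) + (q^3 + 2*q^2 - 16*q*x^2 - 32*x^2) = 2*q^3 + q^2*x - 3*q^2 - 16*q*x^2 - 5*q*x + 4*q - 32*x^2 + 4*x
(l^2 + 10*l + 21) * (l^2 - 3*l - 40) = l^4 + 7*l^3 - 49*l^2 - 463*l - 840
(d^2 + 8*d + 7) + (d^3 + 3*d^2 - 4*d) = d^3 + 4*d^2 + 4*d + 7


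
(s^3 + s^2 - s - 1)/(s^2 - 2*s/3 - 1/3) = 3*(s^2 + 2*s + 1)/(3*s + 1)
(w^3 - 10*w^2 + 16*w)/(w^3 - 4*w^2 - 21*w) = (-w^2 + 10*w - 16)/(-w^2 + 4*w + 21)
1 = 1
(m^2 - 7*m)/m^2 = (m - 7)/m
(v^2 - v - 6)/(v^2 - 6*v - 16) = (v - 3)/(v - 8)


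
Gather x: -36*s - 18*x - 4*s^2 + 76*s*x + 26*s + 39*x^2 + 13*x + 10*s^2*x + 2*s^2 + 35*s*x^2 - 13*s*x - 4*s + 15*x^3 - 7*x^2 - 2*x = -2*s^2 - 14*s + 15*x^3 + x^2*(35*s + 32) + x*(10*s^2 + 63*s - 7)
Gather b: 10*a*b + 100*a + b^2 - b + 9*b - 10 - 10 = 100*a + b^2 + b*(10*a + 8) - 20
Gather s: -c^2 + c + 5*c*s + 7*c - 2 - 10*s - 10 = -c^2 + 8*c + s*(5*c - 10) - 12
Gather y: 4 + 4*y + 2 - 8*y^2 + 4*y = -8*y^2 + 8*y + 6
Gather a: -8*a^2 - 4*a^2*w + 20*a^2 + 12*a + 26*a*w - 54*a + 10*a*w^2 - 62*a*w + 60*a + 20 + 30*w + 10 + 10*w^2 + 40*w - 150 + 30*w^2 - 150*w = a^2*(12 - 4*w) + a*(10*w^2 - 36*w + 18) + 40*w^2 - 80*w - 120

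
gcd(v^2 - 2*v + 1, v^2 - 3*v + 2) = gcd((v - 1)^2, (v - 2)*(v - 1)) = v - 1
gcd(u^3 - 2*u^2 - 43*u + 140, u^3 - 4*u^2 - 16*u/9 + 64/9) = u - 4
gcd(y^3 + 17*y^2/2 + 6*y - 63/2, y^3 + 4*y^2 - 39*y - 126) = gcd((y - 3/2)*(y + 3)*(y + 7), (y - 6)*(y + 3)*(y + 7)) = y^2 + 10*y + 21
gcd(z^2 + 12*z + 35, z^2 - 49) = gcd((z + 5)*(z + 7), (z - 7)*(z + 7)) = z + 7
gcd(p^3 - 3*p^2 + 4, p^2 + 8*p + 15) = 1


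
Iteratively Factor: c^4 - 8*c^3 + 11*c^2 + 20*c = (c - 5)*(c^3 - 3*c^2 - 4*c) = (c - 5)*(c + 1)*(c^2 - 4*c) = (c - 5)*(c - 4)*(c + 1)*(c)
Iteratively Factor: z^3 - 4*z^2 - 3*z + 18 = (z + 2)*(z^2 - 6*z + 9) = (z - 3)*(z + 2)*(z - 3)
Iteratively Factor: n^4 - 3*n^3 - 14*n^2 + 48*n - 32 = (n - 1)*(n^3 - 2*n^2 - 16*n + 32) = (n - 4)*(n - 1)*(n^2 + 2*n - 8) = (n - 4)*(n - 2)*(n - 1)*(n + 4)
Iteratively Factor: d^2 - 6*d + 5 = (d - 1)*(d - 5)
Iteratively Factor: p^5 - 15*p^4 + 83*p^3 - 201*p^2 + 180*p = (p - 5)*(p^4 - 10*p^3 + 33*p^2 - 36*p) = (p - 5)*(p - 4)*(p^3 - 6*p^2 + 9*p) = p*(p - 5)*(p - 4)*(p^2 - 6*p + 9) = p*(p - 5)*(p - 4)*(p - 3)*(p - 3)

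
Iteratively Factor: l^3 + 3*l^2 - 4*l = (l + 4)*(l^2 - l) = l*(l + 4)*(l - 1)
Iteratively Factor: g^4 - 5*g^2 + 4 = (g - 1)*(g^3 + g^2 - 4*g - 4) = (g - 2)*(g - 1)*(g^2 + 3*g + 2) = (g - 2)*(g - 1)*(g + 2)*(g + 1)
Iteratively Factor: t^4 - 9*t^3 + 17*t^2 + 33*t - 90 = (t - 3)*(t^3 - 6*t^2 - t + 30) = (t - 3)^2*(t^2 - 3*t - 10) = (t - 5)*(t - 3)^2*(t + 2)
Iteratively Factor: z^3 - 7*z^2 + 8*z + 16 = (z - 4)*(z^2 - 3*z - 4) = (z - 4)*(z + 1)*(z - 4)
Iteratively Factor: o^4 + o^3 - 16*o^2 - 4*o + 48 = (o - 2)*(o^3 + 3*o^2 - 10*o - 24) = (o - 2)*(o + 2)*(o^2 + o - 12) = (o - 3)*(o - 2)*(o + 2)*(o + 4)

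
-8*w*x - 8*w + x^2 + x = (-8*w + x)*(x + 1)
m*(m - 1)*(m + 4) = m^3 + 3*m^2 - 4*m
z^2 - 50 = (z - 5*sqrt(2))*(z + 5*sqrt(2))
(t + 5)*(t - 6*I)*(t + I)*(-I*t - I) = -I*t^4 - 5*t^3 - 6*I*t^3 - 30*t^2 - 11*I*t^2 - 25*t - 36*I*t - 30*I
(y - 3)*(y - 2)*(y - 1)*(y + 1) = y^4 - 5*y^3 + 5*y^2 + 5*y - 6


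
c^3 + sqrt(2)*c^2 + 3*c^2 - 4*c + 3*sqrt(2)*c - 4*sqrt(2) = (c - 1)*(c + 4)*(c + sqrt(2))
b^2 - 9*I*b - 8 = (b - 8*I)*(b - I)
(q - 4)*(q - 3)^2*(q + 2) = q^4 - 8*q^3 + 13*q^2 + 30*q - 72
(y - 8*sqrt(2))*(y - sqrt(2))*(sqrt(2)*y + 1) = sqrt(2)*y^3 - 17*y^2 + 7*sqrt(2)*y + 16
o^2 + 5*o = o*(o + 5)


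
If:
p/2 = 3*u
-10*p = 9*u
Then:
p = 0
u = 0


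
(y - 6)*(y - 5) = y^2 - 11*y + 30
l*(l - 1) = l^2 - l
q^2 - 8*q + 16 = (q - 4)^2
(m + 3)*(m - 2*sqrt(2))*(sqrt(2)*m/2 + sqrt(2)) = sqrt(2)*m^3/2 - 2*m^2 + 5*sqrt(2)*m^2/2 - 10*m + 3*sqrt(2)*m - 12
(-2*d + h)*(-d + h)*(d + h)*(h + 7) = 2*d^3*h + 14*d^3 - d^2*h^2 - 7*d^2*h - 2*d*h^3 - 14*d*h^2 + h^4 + 7*h^3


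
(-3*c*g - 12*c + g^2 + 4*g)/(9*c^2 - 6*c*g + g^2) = (-g - 4)/(3*c - g)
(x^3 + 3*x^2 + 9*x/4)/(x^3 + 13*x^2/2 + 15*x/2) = (x + 3/2)/(x + 5)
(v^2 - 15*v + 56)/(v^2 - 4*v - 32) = (v - 7)/(v + 4)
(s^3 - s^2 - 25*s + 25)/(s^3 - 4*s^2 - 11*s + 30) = (s^2 + 4*s - 5)/(s^2 + s - 6)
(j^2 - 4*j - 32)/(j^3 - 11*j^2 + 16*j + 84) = (j^2 - 4*j - 32)/(j^3 - 11*j^2 + 16*j + 84)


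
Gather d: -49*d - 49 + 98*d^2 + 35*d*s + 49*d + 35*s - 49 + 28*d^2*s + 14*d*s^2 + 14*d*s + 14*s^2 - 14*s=d^2*(28*s + 98) + d*(14*s^2 + 49*s) + 14*s^2 + 21*s - 98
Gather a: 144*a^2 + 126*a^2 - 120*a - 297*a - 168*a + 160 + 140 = 270*a^2 - 585*a + 300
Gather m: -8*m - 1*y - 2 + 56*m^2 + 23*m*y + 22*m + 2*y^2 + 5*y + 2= 56*m^2 + m*(23*y + 14) + 2*y^2 + 4*y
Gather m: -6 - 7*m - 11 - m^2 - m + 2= -m^2 - 8*m - 15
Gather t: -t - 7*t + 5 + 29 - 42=-8*t - 8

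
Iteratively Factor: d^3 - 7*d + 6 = (d + 3)*(d^2 - 3*d + 2) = (d - 1)*(d + 3)*(d - 2)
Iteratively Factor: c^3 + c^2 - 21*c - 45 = (c - 5)*(c^2 + 6*c + 9) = (c - 5)*(c + 3)*(c + 3)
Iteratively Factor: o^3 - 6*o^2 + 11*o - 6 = (o - 2)*(o^2 - 4*o + 3) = (o - 2)*(o - 1)*(o - 3)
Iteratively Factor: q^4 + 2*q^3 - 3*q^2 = (q - 1)*(q^3 + 3*q^2) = (q - 1)*(q + 3)*(q^2) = q*(q - 1)*(q + 3)*(q)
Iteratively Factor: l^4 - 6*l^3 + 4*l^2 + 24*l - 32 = (l - 4)*(l^3 - 2*l^2 - 4*l + 8) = (l - 4)*(l - 2)*(l^2 - 4) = (l - 4)*(l - 2)^2*(l + 2)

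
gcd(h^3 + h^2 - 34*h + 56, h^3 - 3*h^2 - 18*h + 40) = h - 2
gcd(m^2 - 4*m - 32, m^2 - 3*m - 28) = m + 4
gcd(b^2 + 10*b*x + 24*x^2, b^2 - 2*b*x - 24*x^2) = b + 4*x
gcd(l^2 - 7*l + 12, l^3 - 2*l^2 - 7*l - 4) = l - 4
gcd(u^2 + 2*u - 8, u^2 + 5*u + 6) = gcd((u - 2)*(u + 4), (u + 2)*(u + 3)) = 1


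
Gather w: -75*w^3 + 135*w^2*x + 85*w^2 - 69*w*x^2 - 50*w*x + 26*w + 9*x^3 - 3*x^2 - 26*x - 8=-75*w^3 + w^2*(135*x + 85) + w*(-69*x^2 - 50*x + 26) + 9*x^3 - 3*x^2 - 26*x - 8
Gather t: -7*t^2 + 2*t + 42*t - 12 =-7*t^2 + 44*t - 12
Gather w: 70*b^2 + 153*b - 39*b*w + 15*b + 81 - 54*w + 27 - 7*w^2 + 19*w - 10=70*b^2 + 168*b - 7*w^2 + w*(-39*b - 35) + 98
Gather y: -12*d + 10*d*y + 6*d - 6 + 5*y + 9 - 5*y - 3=10*d*y - 6*d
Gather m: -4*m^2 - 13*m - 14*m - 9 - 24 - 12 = -4*m^2 - 27*m - 45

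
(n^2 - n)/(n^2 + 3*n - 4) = n/(n + 4)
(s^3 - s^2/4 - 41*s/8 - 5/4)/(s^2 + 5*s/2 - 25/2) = (4*s^2 + 9*s + 2)/(4*(s + 5))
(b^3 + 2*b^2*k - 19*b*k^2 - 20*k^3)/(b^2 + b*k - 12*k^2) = (b^3 + 2*b^2*k - 19*b*k^2 - 20*k^3)/(b^2 + b*k - 12*k^2)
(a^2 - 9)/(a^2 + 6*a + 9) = (a - 3)/(a + 3)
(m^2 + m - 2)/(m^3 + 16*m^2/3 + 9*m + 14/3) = 3*(m - 1)/(3*m^2 + 10*m + 7)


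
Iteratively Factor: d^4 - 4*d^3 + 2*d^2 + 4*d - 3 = (d - 1)*(d^3 - 3*d^2 - d + 3) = (d - 1)*(d + 1)*(d^2 - 4*d + 3) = (d - 1)^2*(d + 1)*(d - 3)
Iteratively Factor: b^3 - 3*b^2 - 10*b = (b + 2)*(b^2 - 5*b) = b*(b + 2)*(b - 5)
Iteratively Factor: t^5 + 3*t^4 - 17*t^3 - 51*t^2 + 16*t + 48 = (t + 4)*(t^4 - t^3 - 13*t^2 + t + 12) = (t + 3)*(t + 4)*(t^3 - 4*t^2 - t + 4) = (t + 1)*(t + 3)*(t + 4)*(t^2 - 5*t + 4) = (t - 1)*(t + 1)*(t + 3)*(t + 4)*(t - 4)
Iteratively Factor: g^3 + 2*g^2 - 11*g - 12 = (g - 3)*(g^2 + 5*g + 4) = (g - 3)*(g + 1)*(g + 4)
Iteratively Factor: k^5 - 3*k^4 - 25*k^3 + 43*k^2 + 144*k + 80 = (k + 4)*(k^4 - 7*k^3 + 3*k^2 + 31*k + 20) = (k + 1)*(k + 4)*(k^3 - 8*k^2 + 11*k + 20) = (k - 5)*(k + 1)*(k + 4)*(k^2 - 3*k - 4) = (k - 5)*(k + 1)^2*(k + 4)*(k - 4)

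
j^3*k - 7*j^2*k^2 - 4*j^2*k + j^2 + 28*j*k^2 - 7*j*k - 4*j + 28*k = (j - 4)*(j - 7*k)*(j*k + 1)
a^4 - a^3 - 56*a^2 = a^2*(a - 8)*(a + 7)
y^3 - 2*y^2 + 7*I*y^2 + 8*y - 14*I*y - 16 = (y - 2)*(y - I)*(y + 8*I)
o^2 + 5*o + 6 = (o + 2)*(o + 3)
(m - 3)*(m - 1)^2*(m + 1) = m^4 - 4*m^3 + 2*m^2 + 4*m - 3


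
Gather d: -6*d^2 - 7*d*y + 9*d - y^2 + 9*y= -6*d^2 + d*(9 - 7*y) - y^2 + 9*y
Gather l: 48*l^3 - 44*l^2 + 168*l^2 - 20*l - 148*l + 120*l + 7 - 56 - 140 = 48*l^3 + 124*l^2 - 48*l - 189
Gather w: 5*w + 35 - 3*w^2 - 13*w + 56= -3*w^2 - 8*w + 91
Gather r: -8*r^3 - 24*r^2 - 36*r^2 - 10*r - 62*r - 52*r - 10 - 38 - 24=-8*r^3 - 60*r^2 - 124*r - 72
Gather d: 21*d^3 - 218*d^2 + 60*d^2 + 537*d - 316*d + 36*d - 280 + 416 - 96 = 21*d^3 - 158*d^2 + 257*d + 40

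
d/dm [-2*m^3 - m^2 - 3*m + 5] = -6*m^2 - 2*m - 3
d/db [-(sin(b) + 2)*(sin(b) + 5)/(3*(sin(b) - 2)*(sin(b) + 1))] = 4*(6*sin(b) - cos(2*b) + 2)*cos(b)/(3*(sin(b) - 2)^2*(sin(b) + 1)^2)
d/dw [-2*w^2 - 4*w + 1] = -4*w - 4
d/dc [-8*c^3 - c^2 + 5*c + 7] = -24*c^2 - 2*c + 5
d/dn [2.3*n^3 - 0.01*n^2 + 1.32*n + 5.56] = 6.9*n^2 - 0.02*n + 1.32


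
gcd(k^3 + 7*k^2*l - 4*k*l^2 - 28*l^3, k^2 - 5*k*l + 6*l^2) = k - 2*l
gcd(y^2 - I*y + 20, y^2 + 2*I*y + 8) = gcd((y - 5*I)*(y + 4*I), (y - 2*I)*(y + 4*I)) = y + 4*I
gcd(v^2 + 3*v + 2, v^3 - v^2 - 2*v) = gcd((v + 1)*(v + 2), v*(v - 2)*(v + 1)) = v + 1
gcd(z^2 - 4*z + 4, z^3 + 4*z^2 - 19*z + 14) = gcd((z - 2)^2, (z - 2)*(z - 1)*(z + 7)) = z - 2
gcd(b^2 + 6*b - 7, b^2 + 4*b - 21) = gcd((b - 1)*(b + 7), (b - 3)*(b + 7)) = b + 7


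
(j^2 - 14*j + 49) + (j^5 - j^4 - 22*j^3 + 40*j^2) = j^5 - j^4 - 22*j^3 + 41*j^2 - 14*j + 49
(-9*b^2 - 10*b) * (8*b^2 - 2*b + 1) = -72*b^4 - 62*b^3 + 11*b^2 - 10*b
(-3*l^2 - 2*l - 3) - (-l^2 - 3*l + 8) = -2*l^2 + l - 11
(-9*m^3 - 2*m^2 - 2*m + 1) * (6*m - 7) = -54*m^4 + 51*m^3 + 2*m^2 + 20*m - 7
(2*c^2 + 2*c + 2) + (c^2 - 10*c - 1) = 3*c^2 - 8*c + 1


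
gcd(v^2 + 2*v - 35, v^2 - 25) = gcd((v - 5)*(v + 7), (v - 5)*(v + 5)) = v - 5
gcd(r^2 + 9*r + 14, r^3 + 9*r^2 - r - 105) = r + 7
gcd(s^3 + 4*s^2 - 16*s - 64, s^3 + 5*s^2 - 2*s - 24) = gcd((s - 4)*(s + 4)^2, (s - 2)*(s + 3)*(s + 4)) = s + 4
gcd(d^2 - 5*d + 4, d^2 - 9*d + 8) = d - 1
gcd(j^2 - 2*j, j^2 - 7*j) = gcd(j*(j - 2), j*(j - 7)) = j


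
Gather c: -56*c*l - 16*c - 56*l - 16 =c*(-56*l - 16) - 56*l - 16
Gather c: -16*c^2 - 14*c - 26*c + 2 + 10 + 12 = -16*c^2 - 40*c + 24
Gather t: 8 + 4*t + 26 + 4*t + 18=8*t + 52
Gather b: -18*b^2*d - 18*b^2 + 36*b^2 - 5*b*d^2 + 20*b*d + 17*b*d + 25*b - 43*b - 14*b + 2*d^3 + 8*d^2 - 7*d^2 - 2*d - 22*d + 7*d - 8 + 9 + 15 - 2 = b^2*(18 - 18*d) + b*(-5*d^2 + 37*d - 32) + 2*d^3 + d^2 - 17*d + 14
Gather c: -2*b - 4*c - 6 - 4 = -2*b - 4*c - 10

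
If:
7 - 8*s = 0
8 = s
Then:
No Solution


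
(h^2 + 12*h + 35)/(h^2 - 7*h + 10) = (h^2 + 12*h + 35)/(h^2 - 7*h + 10)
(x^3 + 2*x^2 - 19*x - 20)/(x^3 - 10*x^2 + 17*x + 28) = (x + 5)/(x - 7)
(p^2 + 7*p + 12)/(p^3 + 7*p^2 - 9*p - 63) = (p + 4)/(p^2 + 4*p - 21)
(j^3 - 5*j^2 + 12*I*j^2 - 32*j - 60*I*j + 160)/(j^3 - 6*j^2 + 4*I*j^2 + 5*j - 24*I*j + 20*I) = (j + 8*I)/(j - 1)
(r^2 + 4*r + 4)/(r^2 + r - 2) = (r + 2)/(r - 1)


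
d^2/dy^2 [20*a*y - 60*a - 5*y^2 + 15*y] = -10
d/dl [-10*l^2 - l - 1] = -20*l - 1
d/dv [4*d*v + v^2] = 4*d + 2*v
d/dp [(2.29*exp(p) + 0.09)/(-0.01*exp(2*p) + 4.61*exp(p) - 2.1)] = (0.0229*exp(2*p) + 0.00179999999999936*exp(p) - 5.2239)*exp(p)/(0.0001*exp(4*p) - 0.0922*exp(3*p) + 21.2941*exp(2*p) - 19.362*exp(p) + 4.41)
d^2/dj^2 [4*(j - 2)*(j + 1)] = 8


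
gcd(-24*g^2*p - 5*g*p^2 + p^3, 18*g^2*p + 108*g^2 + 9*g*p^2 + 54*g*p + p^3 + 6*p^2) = 3*g + p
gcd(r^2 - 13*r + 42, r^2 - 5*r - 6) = r - 6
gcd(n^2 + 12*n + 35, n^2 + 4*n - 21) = n + 7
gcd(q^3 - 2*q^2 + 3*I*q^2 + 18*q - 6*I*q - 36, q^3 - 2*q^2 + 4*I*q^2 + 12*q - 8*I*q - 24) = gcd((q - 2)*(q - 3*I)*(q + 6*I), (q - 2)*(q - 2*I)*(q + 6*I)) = q^2 + q*(-2 + 6*I) - 12*I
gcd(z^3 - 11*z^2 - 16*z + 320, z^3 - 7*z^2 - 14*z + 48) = z - 8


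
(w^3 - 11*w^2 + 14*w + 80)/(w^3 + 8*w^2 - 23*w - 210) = (w^2 - 6*w - 16)/(w^2 + 13*w + 42)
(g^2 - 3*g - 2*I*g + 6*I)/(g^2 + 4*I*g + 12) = (g - 3)/(g + 6*I)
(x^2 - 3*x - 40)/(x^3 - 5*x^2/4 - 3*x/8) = 8*(-x^2 + 3*x + 40)/(x*(-8*x^2 + 10*x + 3))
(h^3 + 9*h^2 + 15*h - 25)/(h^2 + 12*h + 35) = (h^2 + 4*h - 5)/(h + 7)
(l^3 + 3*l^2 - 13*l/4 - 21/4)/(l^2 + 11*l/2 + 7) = (2*l^2 - l - 3)/(2*(l + 2))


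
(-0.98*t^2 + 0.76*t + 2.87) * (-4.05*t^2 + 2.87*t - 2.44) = 3.969*t^4 - 5.8906*t^3 - 7.0511*t^2 + 6.3825*t - 7.0028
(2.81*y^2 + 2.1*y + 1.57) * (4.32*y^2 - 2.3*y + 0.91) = 12.1392*y^4 + 2.609*y^3 + 4.5095*y^2 - 1.7*y + 1.4287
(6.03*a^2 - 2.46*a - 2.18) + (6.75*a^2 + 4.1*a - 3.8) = 12.78*a^2 + 1.64*a - 5.98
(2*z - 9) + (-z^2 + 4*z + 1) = -z^2 + 6*z - 8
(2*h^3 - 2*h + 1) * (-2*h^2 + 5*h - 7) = -4*h^5 + 10*h^4 - 10*h^3 - 12*h^2 + 19*h - 7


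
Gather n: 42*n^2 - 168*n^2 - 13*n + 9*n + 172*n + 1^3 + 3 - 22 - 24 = -126*n^2 + 168*n - 42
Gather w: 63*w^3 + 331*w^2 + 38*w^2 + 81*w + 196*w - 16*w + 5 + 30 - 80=63*w^3 + 369*w^2 + 261*w - 45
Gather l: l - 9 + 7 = l - 2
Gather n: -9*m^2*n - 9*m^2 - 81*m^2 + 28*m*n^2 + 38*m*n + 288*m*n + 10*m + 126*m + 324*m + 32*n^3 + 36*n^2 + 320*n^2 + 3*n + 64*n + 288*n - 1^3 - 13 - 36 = -90*m^2 + 460*m + 32*n^3 + n^2*(28*m + 356) + n*(-9*m^2 + 326*m + 355) - 50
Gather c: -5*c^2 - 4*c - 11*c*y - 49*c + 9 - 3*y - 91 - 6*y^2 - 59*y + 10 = -5*c^2 + c*(-11*y - 53) - 6*y^2 - 62*y - 72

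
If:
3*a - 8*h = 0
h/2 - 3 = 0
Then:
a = 16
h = 6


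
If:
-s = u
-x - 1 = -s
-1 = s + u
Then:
No Solution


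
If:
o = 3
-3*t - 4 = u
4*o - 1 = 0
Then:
No Solution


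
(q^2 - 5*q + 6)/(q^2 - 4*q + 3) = (q - 2)/(q - 1)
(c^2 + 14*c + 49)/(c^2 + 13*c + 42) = (c + 7)/(c + 6)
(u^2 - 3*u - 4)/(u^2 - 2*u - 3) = (u - 4)/(u - 3)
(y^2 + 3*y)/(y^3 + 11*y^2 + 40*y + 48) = y/(y^2 + 8*y + 16)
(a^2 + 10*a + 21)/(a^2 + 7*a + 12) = (a + 7)/(a + 4)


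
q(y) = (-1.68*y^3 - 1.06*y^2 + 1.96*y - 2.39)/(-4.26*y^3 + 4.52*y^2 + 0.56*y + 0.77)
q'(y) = (-5.04*y^2 - 2.12*y + 1.96)/(-4.26*y^3 + 4.52*y^2 + 0.56*y + 0.77) + (12.78*y^2 - 9.04*y - 0.56)*(-1.68*y^3 - 1.06*y^2 + 1.96*y - 2.39)/(-4.26*y^3 + 4.52*y^2 + 0.56*y + 0.77)^2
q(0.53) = -1.12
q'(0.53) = 0.81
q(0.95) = -1.69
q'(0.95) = -5.00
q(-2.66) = 0.15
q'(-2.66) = -0.10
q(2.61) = 0.80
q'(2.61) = -0.30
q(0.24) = -1.81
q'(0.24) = 4.32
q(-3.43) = 0.21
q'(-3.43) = -0.06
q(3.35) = 0.66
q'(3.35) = -0.12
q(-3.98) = 0.23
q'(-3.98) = -0.04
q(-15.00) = 0.35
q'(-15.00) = -0.00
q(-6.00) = 0.29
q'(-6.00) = -0.02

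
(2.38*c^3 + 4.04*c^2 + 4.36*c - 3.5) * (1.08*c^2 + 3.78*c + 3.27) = 2.5704*c^5 + 13.3596*c^4 + 27.7626*c^3 + 25.9116*c^2 + 1.0272*c - 11.445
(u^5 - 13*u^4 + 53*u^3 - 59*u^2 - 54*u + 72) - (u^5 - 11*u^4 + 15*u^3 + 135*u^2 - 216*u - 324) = -2*u^4 + 38*u^3 - 194*u^2 + 162*u + 396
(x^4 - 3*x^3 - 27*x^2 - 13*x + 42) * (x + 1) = x^5 - 2*x^4 - 30*x^3 - 40*x^2 + 29*x + 42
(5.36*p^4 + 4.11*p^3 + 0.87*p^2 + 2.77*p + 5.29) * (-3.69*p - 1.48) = -19.7784*p^5 - 23.0987*p^4 - 9.2931*p^3 - 11.5089*p^2 - 23.6197*p - 7.8292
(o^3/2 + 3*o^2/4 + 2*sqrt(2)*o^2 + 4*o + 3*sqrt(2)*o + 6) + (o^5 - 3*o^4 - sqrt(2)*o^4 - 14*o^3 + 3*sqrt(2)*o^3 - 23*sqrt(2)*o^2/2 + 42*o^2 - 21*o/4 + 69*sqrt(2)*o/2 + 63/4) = o^5 - 3*o^4 - sqrt(2)*o^4 - 27*o^3/2 + 3*sqrt(2)*o^3 - 19*sqrt(2)*o^2/2 + 171*o^2/4 - 5*o/4 + 75*sqrt(2)*o/2 + 87/4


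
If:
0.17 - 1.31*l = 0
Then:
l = 0.13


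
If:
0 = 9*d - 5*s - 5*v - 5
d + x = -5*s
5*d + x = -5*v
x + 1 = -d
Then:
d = 7/13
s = 1/5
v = -3/13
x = -20/13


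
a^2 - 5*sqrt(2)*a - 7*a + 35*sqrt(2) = (a - 7)*(a - 5*sqrt(2))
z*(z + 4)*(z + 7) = z^3 + 11*z^2 + 28*z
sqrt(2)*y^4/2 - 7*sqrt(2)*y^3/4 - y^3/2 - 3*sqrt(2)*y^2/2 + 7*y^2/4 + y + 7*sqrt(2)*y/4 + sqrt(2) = (y - 4)*(y + 1/2)*(y - sqrt(2))*(sqrt(2)*y/2 + 1/2)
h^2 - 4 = (h - 2)*(h + 2)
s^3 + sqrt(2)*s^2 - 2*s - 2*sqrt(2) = (s - sqrt(2))*(s + sqrt(2))^2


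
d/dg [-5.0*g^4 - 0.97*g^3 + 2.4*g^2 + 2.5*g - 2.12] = -20.0*g^3 - 2.91*g^2 + 4.8*g + 2.5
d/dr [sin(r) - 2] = cos(r)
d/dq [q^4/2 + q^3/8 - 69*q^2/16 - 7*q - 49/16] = 2*q^3 + 3*q^2/8 - 69*q/8 - 7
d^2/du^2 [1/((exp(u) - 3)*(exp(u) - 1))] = 4*(exp(3*u) - 3*exp(2*u) + exp(u) + 3)*exp(u)/(exp(6*u) - 12*exp(5*u) + 57*exp(4*u) - 136*exp(3*u) + 171*exp(2*u) - 108*exp(u) + 27)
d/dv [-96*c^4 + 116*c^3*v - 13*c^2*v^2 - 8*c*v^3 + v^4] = 116*c^3 - 26*c^2*v - 24*c*v^2 + 4*v^3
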